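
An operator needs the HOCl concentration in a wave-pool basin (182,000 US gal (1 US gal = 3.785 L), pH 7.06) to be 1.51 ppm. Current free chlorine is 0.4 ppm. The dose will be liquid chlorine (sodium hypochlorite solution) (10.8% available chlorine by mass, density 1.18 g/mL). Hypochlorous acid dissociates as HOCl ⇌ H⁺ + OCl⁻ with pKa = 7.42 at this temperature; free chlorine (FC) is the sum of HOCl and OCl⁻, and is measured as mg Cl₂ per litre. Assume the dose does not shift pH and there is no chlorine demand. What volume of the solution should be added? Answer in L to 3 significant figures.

9.56 L

Volume: 182,000 US gal × 3.785 L/gal = 688,870 L.
[OCl⁻]/[HOCl] = 10^(pH − pKa) = 10^(7.06 − 7.42) = 0.4365; fraction as HOCl = 1/(1 + 0.4365) = 0.6961.
Free chlorine required for 1.51 ppm HOCl: 1.51 / 0.6961 = 2.169 ppm.
FC to add: 2.169 − 0.4 = 1.769 mg/L as Cl₂.
Cl₂ equivalent: 1.769 mg/L × 688,870 L = 1219 g.
Product at 10.8% available Cl: 1219 / 0.108 = 11,280 g.
Volume: 11,280 g ÷ 1.18 g/mL = 9563 mL.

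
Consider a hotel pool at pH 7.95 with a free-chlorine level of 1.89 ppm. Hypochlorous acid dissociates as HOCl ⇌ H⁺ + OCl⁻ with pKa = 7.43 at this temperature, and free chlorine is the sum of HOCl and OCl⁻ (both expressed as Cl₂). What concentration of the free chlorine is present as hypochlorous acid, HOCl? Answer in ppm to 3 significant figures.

0.438 ppm

[OCl⁻]/[HOCl] = 10^(pH − pKa) = 10^(7.95 − 7.43) = 10^0.52 = 3.311.
Fraction as HOCl = 1 / (1 + 3.311) = 0.2319.
HOCl = 0.2319 × 1.89 ppm = 0.4384 ppm.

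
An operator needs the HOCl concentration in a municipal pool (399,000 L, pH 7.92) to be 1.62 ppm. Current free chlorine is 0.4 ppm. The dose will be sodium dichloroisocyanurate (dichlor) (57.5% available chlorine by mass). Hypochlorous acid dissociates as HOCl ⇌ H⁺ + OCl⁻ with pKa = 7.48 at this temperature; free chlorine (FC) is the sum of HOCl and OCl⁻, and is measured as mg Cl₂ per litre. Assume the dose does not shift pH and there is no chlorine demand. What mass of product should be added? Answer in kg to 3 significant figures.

[OCl⁻]/[HOCl] = 10^(pH − pKa) = 10^(7.92 − 7.48) = 2.754; fraction as HOCl = 1/(1 + 2.754) = 0.2664.
Free chlorine required for 1.62 ppm HOCl: 1.62 / 0.2664 = 6.082 ppm.
FC to add: 6.082 − 0.4 = 5.682 mg/L as Cl₂.
Cl₂ equivalent: 5.682 mg/L × 399,000 L = 2267 g.
Product at 57.5% available Cl: 2267 / 0.575 = 3943 g.

3.94 kg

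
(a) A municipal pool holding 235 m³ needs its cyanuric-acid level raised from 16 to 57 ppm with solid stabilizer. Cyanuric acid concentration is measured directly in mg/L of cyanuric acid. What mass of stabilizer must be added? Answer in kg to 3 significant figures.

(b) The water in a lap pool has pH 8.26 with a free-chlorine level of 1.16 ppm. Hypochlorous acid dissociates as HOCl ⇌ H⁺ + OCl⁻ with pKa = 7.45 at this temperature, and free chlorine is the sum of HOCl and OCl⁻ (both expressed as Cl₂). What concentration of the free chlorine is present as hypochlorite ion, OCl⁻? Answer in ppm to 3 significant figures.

(a) 9.63 kg; (b) 1.00 ppm

(a) Volume: 235 m³ = 235,000 L.
(a) CYA to add: (57 − 16) = 41 mg/L × 235,000 L = 9635 g cyanuric acid.

(b) [OCl⁻]/[HOCl] = 10^(pH − pKa) = 10^(8.26 − 7.45) = 10^0.81 = 6.457.
(b) Fraction as HOCl = 1 / (1 + 6.457) = 0.1341.
(b) OCl⁻ = (1 − 0.1341) × 1.16 ppm = 1.004 ppm.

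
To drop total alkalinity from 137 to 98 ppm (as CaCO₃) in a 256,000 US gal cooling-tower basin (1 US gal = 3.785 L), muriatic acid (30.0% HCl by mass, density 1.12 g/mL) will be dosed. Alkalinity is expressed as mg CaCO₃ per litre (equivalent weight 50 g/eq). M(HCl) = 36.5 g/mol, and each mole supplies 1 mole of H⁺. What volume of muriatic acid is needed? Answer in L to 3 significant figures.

82.1 L

Volume: 256,000 US gal × 3.785 L/gal = 968,960 L.
Alkalinity to neutralize: (137 − 98) = 39 mg/L as CaCO₃ × 968,960 L = 37,790 g as CaCO₃.
Equivalents of H⁺ required: 37,790 ÷ 50 g/eq = 755.8 eq = 755.8 mol HCl.
Mass of HCl: 755.8 × 36.5 = 27,590 g.
Mass of 30.0% solution: 27,590 / 0.3 = 91,950 g.
Volume: 91,950 g ÷ 1.12 g/mL = 82,100 mL.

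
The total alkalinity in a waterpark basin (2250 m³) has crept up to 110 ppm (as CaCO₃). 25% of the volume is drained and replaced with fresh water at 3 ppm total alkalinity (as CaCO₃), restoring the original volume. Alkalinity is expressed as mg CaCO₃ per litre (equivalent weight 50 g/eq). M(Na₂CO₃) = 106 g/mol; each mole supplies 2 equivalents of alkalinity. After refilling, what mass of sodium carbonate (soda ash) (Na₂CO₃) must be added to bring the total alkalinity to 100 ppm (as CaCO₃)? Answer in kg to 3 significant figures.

Volume: 2250 m³ = 2,250,000 L.
After draining 25% and refilling: 110 × 0.75 + 3 × 0.25 = 83.25 ppm.
Deficit to target: 100 − 83.25 = 16.75 mg/L.
As CaCO₃: 16.75 mg/L × 2,250,000 L = 37,690 g; ÷ 50 g/eq ÷ 2 = 376.9 mol Na₂CO₃.
Mass: 376.9 × 106 = 39,950 g.

39.9 kg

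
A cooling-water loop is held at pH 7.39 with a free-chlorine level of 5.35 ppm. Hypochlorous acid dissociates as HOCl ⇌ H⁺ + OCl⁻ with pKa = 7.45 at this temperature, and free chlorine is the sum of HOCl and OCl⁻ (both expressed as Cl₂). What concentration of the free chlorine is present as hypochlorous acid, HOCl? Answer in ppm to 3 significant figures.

[OCl⁻]/[HOCl] = 10^(pH − pKa) = 10^(7.39 − 7.45) = 10^-0.06 = 0.871.
Fraction as HOCl = 1 / (1 + 0.871) = 0.5345.
HOCl = 0.5345 × 5.35 ppm = 2.859 ppm.

2.86 ppm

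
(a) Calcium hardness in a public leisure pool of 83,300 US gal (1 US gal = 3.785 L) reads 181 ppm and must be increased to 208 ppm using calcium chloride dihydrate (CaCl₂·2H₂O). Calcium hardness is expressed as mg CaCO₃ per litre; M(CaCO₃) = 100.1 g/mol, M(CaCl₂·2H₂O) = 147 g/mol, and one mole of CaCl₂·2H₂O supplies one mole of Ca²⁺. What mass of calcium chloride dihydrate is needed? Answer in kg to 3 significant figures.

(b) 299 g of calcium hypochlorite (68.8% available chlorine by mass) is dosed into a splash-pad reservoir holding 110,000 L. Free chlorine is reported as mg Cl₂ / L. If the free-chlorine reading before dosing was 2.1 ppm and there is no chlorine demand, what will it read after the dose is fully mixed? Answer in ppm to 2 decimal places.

(a) 12.5 kg; (b) 3.97 ppm

(a) Volume: 83,300 US gal × 3.785 L/gal = 315,290 L.
(a) Hardness to add: (208 − 181) = 27 mg/L as CaCO₃ × 315,290 L = 8513 g as CaCO₃.
(a) Moles of Ca²⁺ (1 mol Ca²⁺ ≡ 1 mol CaCO₃): 8513 / 100.1 g/mol = 85.04 mol.
(a) Mass of CaCl₂·2H₂O: 85.04 × 147 = 12,500 g.

(b) Available chlorine delivered: 299 g × 0.688 = 205.7 g as Cl₂.
(b) Concentration rise: 205.7 g / 110,000 L = 1.87 mg/L = 1.87 ppm.
(b) Final FC: 2.1 + 1.87 = 3.97 ppm.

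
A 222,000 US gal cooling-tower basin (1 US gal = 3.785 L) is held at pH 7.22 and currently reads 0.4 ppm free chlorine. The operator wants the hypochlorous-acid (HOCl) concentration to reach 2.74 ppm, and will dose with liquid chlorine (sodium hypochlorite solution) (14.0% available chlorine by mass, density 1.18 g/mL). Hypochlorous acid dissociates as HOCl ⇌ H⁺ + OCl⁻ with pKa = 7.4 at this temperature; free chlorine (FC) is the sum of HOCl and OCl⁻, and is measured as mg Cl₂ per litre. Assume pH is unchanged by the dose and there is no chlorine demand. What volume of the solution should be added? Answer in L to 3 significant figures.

21.1 L

Volume: 222,000 US gal × 3.785 L/gal = 840,270 L.
[OCl⁻]/[HOCl] = 10^(pH − pKa) = 10^(7.22 − 7.4) = 0.6607; fraction as HOCl = 1/(1 + 0.6607) = 0.6022.
Free chlorine required for 2.74 ppm HOCl: 2.74 / 0.6022 = 4.55 ppm.
FC to add: 4.55 − 0.4 = 4.15 mg/L as Cl₂.
Cl₂ equivalent: 4.15 mg/L × 840,270 L = 3487 g.
Product at 14.0% available Cl: 3487 / 0.14 = 24,910 g.
Volume: 24,910 g ÷ 1.18 g/mL = 21,110 mL.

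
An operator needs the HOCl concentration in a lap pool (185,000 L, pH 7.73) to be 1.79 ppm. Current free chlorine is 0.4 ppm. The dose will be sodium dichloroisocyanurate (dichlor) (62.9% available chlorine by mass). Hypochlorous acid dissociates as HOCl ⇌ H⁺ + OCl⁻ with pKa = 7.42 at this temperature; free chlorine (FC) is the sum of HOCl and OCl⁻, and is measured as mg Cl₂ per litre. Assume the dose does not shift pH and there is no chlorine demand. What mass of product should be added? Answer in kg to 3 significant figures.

1.48 kg

[OCl⁻]/[HOCl] = 10^(pH − pKa) = 10^(7.73 − 7.42) = 2.042; fraction as HOCl = 1/(1 + 2.042) = 0.3288.
Free chlorine required for 1.79 ppm HOCl: 1.79 / 0.3288 = 5.445 ppm.
FC to add: 5.445 − 0.4 = 5.045 mg/L as Cl₂.
Cl₂ equivalent: 5.045 mg/L × 185,000 L = 933.3 g.
Product at 62.9% available Cl: 933.3 / 0.629 = 1484 g.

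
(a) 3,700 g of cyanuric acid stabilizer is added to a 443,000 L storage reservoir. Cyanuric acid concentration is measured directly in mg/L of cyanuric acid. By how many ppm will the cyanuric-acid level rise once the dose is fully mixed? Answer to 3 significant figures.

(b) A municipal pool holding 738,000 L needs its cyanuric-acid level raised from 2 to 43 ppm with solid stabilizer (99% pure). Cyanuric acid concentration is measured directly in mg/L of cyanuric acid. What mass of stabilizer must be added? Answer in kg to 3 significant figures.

(a) 8.35 ppm; (b) 30.6 kg

(a) Rise: 3,700 g / 443,000 L × 1000 = 8.352 mg/L.

(b) CYA to add: (43 − 2) = 41 mg/L × 738,000 L = 30,260 g cyanuric acid.
(b) At 99% purity: 30,260 / 0.99 = 30,560 g product.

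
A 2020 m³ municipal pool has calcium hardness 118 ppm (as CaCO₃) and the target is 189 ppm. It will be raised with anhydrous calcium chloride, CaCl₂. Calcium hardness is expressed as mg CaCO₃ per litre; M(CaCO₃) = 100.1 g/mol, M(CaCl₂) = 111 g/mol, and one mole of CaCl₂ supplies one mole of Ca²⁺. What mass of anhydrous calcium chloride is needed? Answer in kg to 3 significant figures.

159 kg

Volume: 2020 m³ = 2,020,000 L.
Hardness to add: (189 − 118) = 71 mg/L as CaCO₃ × 2,020,000 L = 143,400 g as CaCO₃.
Moles of Ca²⁺ (1 mol Ca²⁺ ≡ 1 mol CaCO₃): 143,400 / 100.1 g/mol = 1433 mol.
Mass of CaCl₂: 1433 × 111 = 159,000 g.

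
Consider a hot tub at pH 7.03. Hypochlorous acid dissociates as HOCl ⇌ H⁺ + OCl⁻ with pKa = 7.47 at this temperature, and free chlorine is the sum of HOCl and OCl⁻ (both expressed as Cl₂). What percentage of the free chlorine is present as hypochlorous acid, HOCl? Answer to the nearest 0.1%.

73.4%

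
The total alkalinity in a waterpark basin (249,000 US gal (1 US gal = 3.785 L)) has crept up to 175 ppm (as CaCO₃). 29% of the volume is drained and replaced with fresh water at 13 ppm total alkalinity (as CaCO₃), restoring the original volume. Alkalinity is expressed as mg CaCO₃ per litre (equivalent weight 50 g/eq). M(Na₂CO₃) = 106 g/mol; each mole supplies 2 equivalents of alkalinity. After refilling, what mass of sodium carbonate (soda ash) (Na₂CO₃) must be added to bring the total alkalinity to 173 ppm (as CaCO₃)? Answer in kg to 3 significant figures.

44.9 kg

Volume: 249,000 US gal × 3.785 L/gal = 942,465 L.
After draining 29% and refilling: 175 × 0.71 + 13 × 0.29 = 128.02 ppm.
Deficit to target: 173 − 128.02 = 44.98 mg/L.
As CaCO₃: 44.98 mg/L × 942,465 L = 42,390 g; ÷ 50 g/eq ÷ 2 = 423.9 mol Na₂CO₃.
Mass: 423.9 × 106 = 44,940 g.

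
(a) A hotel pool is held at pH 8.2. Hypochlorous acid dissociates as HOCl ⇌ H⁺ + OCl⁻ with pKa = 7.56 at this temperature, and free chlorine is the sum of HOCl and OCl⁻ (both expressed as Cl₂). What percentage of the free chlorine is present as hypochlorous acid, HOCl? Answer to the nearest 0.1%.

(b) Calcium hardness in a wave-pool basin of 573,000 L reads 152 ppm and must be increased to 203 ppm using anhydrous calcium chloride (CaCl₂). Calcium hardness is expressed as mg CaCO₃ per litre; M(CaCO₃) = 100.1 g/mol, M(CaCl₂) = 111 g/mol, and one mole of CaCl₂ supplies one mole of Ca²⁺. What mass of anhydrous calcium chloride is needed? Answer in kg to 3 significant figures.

(a) 18.6%; (b) 32.4 kg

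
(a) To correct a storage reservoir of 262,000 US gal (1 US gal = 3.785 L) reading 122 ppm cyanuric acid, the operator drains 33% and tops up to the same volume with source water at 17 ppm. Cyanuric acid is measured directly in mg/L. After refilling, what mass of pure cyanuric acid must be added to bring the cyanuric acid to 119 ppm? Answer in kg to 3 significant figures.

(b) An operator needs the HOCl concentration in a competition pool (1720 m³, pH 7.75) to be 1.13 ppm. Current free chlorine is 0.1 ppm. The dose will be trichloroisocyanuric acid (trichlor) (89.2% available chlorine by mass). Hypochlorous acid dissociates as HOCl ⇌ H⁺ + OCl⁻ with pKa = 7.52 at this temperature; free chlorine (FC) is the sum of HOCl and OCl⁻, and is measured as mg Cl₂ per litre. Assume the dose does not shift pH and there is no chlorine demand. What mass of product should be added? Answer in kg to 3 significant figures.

(a) Volume: 262,000 US gal × 3.785 L/gal = 991,670 L.
(a) After draining 33% and refilling: 122 × 0.67 + 17 × 0.33 = 87.35 ppm.
(a) Deficit to target: 119 − 87.35 = 31.65 mg/L.
(a) Mass: 31.65 mg/L × 991,670 L = 31,390 g cyanuric acid.

(b) Volume: 1720 m³ = 1,720,000 L.
(b) [OCl⁻]/[HOCl] = 10^(pH − pKa) = 10^(7.75 − 7.52) = 1.698; fraction as HOCl = 1/(1 + 1.698) = 0.3706.
(b) Free chlorine required for 1.13 ppm HOCl: 1.13 / 0.3706 = 3.049 ppm.
(b) FC to add: 3.049 − 0.1 = 2.949 mg/L as Cl₂.
(b) Cl₂ equivalent: 2.949 mg/L × 1,720,000 L = 5072 g.
(b) Product at 89.2% available Cl: 5072 / 0.892 = 5686 g.

(a) 31.4 kg; (b) 5.69 kg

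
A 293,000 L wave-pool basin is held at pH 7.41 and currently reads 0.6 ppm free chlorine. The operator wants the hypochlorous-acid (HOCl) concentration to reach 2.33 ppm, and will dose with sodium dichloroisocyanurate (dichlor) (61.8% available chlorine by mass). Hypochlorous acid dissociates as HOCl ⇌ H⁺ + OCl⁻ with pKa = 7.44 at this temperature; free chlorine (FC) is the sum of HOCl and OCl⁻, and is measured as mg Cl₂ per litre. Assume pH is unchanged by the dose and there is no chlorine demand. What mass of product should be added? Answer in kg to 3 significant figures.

1.85 kg

[OCl⁻]/[HOCl] = 10^(pH − pKa) = 10^(7.41 − 7.44) = 0.9333; fraction as HOCl = 1/(1 + 0.9333) = 0.5173.
Free chlorine required for 2.33 ppm HOCl: 2.33 / 0.5173 = 4.504 ppm.
FC to add: 4.504 − 0.6 = 3.904 mg/L as Cl₂.
Cl₂ equivalent: 3.904 mg/L × 293,000 L = 1144 g.
Product at 61.8% available Cl: 1144 / 0.618 = 1851 g.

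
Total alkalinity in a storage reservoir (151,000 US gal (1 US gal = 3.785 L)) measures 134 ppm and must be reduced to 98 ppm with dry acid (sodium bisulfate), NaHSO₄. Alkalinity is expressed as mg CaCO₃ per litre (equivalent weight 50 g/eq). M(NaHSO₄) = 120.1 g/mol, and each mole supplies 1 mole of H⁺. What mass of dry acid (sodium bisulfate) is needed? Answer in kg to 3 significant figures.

Volume: 151,000 US gal × 3.785 L/gal = 571,535 L.
Alkalinity to neutralize: (134 − 98) = 36 mg/L as CaCO₃ × 571,535 L = 20,580 g as CaCO₃.
Equivalents of H⁺ required: 20,580 ÷ 50 g/eq = 411.5 eq = 411.5 mol NaHSO₄.
Mass of NaHSO₄: 411.5 × 120.1 = 49,420 g.

49.4 kg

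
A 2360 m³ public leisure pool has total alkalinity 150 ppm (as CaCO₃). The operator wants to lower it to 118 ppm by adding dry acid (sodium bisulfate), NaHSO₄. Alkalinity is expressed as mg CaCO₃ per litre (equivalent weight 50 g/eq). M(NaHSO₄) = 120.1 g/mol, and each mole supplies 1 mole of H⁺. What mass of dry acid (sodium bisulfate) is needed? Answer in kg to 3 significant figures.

Volume: 2360 m³ = 2,360,000 L.
Alkalinity to neutralize: (150 − 118) = 32 mg/L as CaCO₃ × 2,360,000 L = 75,520 g as CaCO₃.
Equivalents of H⁺ required: 75,520 ÷ 50 g/eq = 1510 eq = 1510 mol NaHSO₄.
Mass of NaHSO₄: 1510 × 120.1 = 181,400 g.

181 kg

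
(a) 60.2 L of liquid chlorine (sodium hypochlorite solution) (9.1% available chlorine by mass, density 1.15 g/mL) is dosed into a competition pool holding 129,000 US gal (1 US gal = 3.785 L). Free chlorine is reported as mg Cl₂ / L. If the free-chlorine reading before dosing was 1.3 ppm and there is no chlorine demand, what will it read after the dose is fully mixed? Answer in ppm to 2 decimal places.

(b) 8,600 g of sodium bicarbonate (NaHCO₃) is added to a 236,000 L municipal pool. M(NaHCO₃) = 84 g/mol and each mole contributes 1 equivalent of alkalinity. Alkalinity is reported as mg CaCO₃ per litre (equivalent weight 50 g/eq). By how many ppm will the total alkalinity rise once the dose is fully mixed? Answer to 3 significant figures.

(a) 14.20 ppm; (b) 21.7 ppm

(a) Volume: 129,000 US gal × 3.785 L/gal = 488,265 L.
(a) Mass of solution: 60.2 L × 1000 mL/L × 1.15 g/mL = 69,230 g.
(a) Available chlorine delivered: 69,230 g × 0.091 = 6300 g as Cl₂.
(a) Concentration rise: 6300 g / 488,265 L = 12.9 mg/L = 12.90 ppm.
(a) Final FC: 1.3 + 12.90 = 14.20 ppm.

(b) Moles of NaHCO₃: 8,600 g ÷ 84 g/mol = 102.4 mol → 102.4 eq of alkalinity.
(b) As CaCO₃: 102.4 eq × 50 g/eq = 5119 g.
(b) Rise: 5119 g / 236,000 L × 1000 = 21.69 mg/L.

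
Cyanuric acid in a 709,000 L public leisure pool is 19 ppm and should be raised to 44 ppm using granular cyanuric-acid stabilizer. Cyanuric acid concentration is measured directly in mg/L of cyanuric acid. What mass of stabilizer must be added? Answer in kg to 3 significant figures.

17.7 kg

CYA to add: (44 − 19) = 25 mg/L × 709,000 L = 17,720 g cyanuric acid.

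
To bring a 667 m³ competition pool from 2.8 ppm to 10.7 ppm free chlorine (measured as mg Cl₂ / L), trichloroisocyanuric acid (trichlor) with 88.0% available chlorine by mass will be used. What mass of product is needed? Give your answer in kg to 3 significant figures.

5.99 kg

Volume: 667 m³ = 667,000 L.
Chlorine deficit: 10.7 − 2.8 = 7.9 ppm = 7.9 mg/L as Cl₂.
Cl₂ equivalent needed: 7.9 mg/L × 667,000 L = 5,269,000 mg = 5269 g.
Product at 88.0% available chlorine: 5269 / 0.88 = 5988 g.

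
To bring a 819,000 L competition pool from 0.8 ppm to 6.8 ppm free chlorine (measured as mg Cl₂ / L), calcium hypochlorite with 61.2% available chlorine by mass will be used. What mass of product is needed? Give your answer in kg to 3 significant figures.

8.03 kg

Chlorine deficit: 6.8 − 0.8 = 6 ppm = 6 mg/L as Cl₂.
Cl₂ equivalent needed: 6 mg/L × 819,000 L = 4,914,000 mg = 4914 g.
Product at 61.2% available chlorine: 4914 / 0.612 = 8029 g.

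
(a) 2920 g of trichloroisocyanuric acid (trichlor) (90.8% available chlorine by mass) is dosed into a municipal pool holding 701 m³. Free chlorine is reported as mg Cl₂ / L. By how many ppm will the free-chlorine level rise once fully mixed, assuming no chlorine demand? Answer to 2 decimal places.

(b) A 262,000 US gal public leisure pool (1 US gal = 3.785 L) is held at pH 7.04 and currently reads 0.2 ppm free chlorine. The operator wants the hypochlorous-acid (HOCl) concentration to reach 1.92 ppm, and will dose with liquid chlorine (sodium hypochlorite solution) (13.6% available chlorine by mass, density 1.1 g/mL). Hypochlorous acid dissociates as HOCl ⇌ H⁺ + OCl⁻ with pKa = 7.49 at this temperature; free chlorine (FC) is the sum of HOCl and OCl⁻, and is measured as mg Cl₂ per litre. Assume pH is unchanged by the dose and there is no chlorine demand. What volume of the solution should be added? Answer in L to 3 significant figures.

(a) 3.78 ppm; (b) 15.9 L

(a) Volume: 701 m³ = 701,000 L.
(a) Available chlorine delivered: 2920 g × 0.908 = 2651 g as Cl₂.
(a) Concentration rise: 2651 g / 701,000 L = 3.782 mg/L = 3.78 ppm.

(b) Volume: 262,000 US gal × 3.785 L/gal = 991,670 L.
(b) [OCl⁻]/[HOCl] = 10^(pH − pKa) = 10^(7.04 − 7.49) = 0.3548; fraction as HOCl = 1/(1 + 0.3548) = 0.7381.
(b) Free chlorine required for 1.92 ppm HOCl: 1.92 / 0.7381 = 2.601 ppm.
(b) FC to add: 2.601 − 0.2 = 2.401 mg/L as Cl₂.
(b) Cl₂ equivalent: 2.401 mg/L × 991,670 L = 2381 g.
(b) Product at 13.6% available Cl: 2381 / 0.136 = 17,510 g.
(b) Volume: 17,510 g ÷ 1.1 g/mL = 15,920 mL.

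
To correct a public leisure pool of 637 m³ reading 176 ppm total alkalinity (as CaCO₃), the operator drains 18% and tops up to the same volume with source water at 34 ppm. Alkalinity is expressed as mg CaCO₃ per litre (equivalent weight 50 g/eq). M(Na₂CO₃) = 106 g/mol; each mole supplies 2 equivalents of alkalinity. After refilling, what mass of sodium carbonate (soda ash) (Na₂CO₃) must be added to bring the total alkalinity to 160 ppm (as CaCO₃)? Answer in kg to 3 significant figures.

6.46 kg

Volume: 637 m³ = 637,000 L.
After draining 18% and refilling: 176 × 0.82 + 34 × 0.18 = 150.44 ppm.
Deficit to target: 160 − 150.44 = 9.56 mg/L.
As CaCO₃: 9.56 mg/L × 637,000 L = 6090 g; ÷ 50 g/eq ÷ 2 = 60.9 mol Na₂CO₃.
Mass: 60.9 × 106 = 6455 g.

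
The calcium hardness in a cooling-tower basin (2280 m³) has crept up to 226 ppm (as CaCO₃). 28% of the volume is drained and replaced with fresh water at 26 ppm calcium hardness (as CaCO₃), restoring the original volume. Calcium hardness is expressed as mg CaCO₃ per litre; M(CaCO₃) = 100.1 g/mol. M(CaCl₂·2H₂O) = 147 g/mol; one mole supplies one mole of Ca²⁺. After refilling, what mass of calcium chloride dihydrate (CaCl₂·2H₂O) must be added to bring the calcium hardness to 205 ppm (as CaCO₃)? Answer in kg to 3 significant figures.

117 kg

Volume: 2280 m³ = 2,280,000 L.
After draining 28% and refilling: 226 × 0.72 + 26 × 0.28 = 170 ppm.
Deficit to target: 205 − 170 = 35 mg/L.
As CaCO₃: 35 mg/L × 2,280,000 L = 79,800 g; ÷ 100.1 = 797.2 mol Ca²⁺.
Mass: 797.2 × 147 = 117,200 g.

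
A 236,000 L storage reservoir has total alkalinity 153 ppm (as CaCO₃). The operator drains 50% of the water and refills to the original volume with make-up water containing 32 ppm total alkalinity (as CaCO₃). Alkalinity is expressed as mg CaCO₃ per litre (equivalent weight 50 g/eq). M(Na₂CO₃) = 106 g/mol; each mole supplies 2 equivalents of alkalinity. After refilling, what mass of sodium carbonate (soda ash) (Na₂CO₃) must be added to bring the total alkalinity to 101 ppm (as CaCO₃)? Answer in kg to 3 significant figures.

2.13 kg

After draining 50% and refilling: 153 × 0.50 + 32 × 0.50 = 92.5 ppm.
Deficit to target: 101 − 92.5 = 8.5 mg/L.
As CaCO₃: 8.5 mg/L × 236,000 L = 2006 g; ÷ 50 g/eq ÷ 2 = 20.06 mol Na₂CO₃.
Mass: 20.06 × 106 = 2126 g.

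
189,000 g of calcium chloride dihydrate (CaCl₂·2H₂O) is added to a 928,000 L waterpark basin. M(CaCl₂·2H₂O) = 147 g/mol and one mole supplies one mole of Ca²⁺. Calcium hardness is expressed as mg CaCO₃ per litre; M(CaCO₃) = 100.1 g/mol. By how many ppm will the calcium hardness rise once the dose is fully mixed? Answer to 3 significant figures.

139 ppm

Moles of Ca²⁺: 189,000 g ÷ 147 g/mol = 1286 mol.
As CaCO₃: 1286 mol × 100.1 g/mol = 128,700 g.
Rise: 128,700 g / 928,000 L × 1000 = 138.7 mg/L.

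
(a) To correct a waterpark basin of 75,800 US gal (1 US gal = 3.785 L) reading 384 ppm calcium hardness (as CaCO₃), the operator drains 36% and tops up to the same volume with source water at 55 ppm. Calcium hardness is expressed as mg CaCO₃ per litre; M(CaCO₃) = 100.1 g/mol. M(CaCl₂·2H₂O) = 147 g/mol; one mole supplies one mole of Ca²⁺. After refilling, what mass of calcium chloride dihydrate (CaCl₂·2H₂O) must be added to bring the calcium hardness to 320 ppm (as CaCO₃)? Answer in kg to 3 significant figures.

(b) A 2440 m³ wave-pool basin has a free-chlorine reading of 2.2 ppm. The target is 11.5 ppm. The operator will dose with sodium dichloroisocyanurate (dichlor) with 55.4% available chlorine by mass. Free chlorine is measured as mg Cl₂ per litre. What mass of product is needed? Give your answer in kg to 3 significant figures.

(a) 22.9 kg; (b) 41.0 kg

(a) Volume: 75,800 US gal × 3.785 L/gal = 286,903 L.
(a) After draining 36% and refilling: 384 × 0.64 + 55 × 0.36 = 265.56 ppm.
(a) Deficit to target: 320 − 265.56 = 54.44 mg/L.
(a) As CaCO₃: 54.44 mg/L × 286,903 L = 15,620 g; ÷ 100.1 = 156 mol Ca²⁺.
(a) Mass: 156 × 147 = 22,940 g.

(b) Volume: 2440 m³ = 2,440,000 L.
(b) Chlorine deficit: 11.5 − 2.2 = 9.3 ppm = 9.3 mg/L as Cl₂.
(b) Cl₂ equivalent needed: 9.3 mg/L × 2,440,000 L = 22,690,000 mg = 22,690 g.
(b) Product at 55.4% available chlorine: 22,690 / 0.554 = 40,960 g.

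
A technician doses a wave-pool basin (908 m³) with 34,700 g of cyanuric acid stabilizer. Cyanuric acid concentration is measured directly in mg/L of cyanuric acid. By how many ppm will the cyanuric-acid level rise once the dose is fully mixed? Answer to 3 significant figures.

38.2 ppm

Volume: 908 m³ = 908,000 L.
Rise: 34,700 g / 908,000 L × 1000 = 38.22 mg/L.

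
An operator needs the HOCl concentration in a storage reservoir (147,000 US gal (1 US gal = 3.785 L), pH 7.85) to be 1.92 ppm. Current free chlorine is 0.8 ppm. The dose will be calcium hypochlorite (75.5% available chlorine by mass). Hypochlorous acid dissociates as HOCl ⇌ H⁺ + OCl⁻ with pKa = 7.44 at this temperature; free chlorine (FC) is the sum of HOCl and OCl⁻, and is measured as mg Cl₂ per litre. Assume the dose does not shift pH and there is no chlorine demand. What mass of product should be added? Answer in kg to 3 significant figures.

Volume: 147,000 US gal × 3.785 L/gal = 556,395 L.
[OCl⁻]/[HOCl] = 10^(pH − pKa) = 10^(7.85 − 7.44) = 2.57; fraction as HOCl = 1/(1 + 2.57) = 0.2801.
Free chlorine required for 1.92 ppm HOCl: 1.92 / 0.2801 = 6.855 ppm.
FC to add: 6.855 − 0.8 = 6.055 mg/L as Cl₂.
Cl₂ equivalent: 6.055 mg/L × 556,395 L = 3369 g.
Product at 75.5% available Cl: 3369 / 0.755 = 4462 g.

4.46 kg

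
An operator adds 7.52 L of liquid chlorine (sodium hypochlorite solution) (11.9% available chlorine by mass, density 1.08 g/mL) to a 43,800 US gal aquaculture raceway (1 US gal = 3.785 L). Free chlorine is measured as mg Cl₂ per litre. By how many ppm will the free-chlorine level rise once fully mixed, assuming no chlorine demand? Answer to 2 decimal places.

5.83 ppm

Volume: 43,800 US gal × 3.785 L/gal = 165,783 L.
Mass of solution: 7.52 L × 1000 mL/L × 1.08 g/mL = 8122 g.
Available chlorine delivered: 8122 g × 0.119 = 966.5 g as Cl₂.
Concentration rise: 966.5 g / 165,783 L = 5.83 mg/L = 5.83 ppm.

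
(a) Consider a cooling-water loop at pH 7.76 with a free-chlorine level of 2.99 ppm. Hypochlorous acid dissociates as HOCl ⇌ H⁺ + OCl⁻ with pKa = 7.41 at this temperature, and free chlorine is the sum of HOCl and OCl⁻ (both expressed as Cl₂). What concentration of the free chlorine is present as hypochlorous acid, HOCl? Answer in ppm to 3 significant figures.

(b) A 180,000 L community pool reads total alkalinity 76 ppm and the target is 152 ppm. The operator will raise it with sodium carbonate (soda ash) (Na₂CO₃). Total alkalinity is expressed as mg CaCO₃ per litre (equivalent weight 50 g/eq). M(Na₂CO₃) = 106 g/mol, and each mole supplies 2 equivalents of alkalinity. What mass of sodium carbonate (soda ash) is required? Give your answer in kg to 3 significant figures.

(a) 0.923 ppm; (b) 14.5 kg

(a) [OCl⁻]/[HOCl] = 10^(pH − pKa) = 10^(7.76 − 7.41) = 10^0.35 = 2.239.
(a) Fraction as HOCl = 1 / (1 + 2.239) = 0.3088.
(a) HOCl = 0.3088 × 2.99 ppm = 0.9232 ppm.

(b) Alkalinity to add: (152 − 76) = 76 mg/L as CaCO₃ × 180,000 L = 13,680 g as CaCO₃.
(b) Equivalents: 13,680 g ÷ 50 g/eq = 273.6 eq.
(b) Each mole of Na₂CO₃ supplies 2 eq, so 273.6 / 2 = 136.8 mol.
(b) Mass: 136.8 mol × 106 g/mol = 14,500 g.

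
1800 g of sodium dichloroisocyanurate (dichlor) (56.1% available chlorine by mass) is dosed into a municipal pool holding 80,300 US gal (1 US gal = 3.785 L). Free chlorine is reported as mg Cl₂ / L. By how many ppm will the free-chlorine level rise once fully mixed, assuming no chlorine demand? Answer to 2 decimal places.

Volume: 80,300 US gal × 3.785 L/gal = 303,936 L.
Available chlorine delivered: 1800 g × 0.561 = 1010 g as Cl₂.
Concentration rise: 1010 g / 303,936 L = 3.322 mg/L = 3.32 ppm.

3.32 ppm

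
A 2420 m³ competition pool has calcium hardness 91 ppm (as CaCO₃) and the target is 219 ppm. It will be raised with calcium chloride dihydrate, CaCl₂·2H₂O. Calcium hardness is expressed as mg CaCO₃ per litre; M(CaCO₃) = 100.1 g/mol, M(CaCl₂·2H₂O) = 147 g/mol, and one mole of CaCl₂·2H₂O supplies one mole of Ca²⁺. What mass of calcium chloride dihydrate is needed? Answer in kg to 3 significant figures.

Volume: 2420 m³ = 2,420,000 L.
Hardness to add: (219 − 91) = 128 mg/L as CaCO₃ × 2,420,000 L = 309,800 g as CaCO₃.
Moles of Ca²⁺ (1 mol Ca²⁺ ≡ 1 mol CaCO₃): 309,800 / 100.1 g/mol = 3095 mol.
Mass of CaCl₂·2H₂O: 3095 × 147 = 454,900 g.

455 kg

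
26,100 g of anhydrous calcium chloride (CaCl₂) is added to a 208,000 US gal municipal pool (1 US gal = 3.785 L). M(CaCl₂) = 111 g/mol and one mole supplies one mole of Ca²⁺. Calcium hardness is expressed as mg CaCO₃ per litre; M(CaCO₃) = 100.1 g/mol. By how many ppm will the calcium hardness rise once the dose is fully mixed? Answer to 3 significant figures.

29.9 ppm

Volume: 208,000 US gal × 3.785 L/gal = 787,280 L.
Moles of Ca²⁺: 26,100 g ÷ 111 g/mol = 235.1 mol.
As CaCO₃: 235.1 mol × 100.1 g/mol = 23,540 g.
Rise: 23,540 g / 787,280 L × 1000 = 29.9 mg/L.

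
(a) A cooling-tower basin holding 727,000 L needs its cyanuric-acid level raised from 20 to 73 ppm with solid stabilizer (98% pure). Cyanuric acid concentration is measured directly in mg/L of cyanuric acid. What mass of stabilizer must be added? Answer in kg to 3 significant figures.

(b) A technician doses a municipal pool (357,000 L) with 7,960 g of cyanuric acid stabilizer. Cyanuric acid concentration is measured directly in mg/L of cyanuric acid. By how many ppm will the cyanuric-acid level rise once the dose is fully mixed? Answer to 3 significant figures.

(a) 39.3 kg; (b) 22.3 ppm

(a) CYA to add: (73 − 20) = 53 mg/L × 727,000 L = 38,530 g cyanuric acid.
(a) At 98% purity: 38,530 / 0.98 = 39,320 g product.

(b) Rise: 7,960 g / 357,000 L × 1000 = 22.3 mg/L.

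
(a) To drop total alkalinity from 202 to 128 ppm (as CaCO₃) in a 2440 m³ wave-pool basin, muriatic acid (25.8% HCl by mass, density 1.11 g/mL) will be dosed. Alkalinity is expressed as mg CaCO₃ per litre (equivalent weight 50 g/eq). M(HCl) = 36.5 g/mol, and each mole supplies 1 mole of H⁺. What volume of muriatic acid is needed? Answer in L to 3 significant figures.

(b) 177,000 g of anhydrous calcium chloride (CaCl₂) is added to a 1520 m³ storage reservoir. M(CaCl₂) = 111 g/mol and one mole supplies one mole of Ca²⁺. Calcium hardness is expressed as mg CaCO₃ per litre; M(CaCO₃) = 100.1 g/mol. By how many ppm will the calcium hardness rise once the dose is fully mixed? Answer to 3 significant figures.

(a) 460 L; (b) 105 ppm

(a) Volume: 2440 m³ = 2,440,000 L.
(a) Alkalinity to neutralize: (202 − 128) = 74 mg/L as CaCO₃ × 2,440,000 L = 180,600 g as CaCO₃.
(a) Equivalents of H⁺ required: 180,600 ÷ 50 g/eq = 3611 eq = 3611 mol HCl.
(a) Mass of HCl: 3611 × 36.5 = 131,800 g.
(a) Mass of 25.8% solution: 131,800 / 0.258 = 510,900 g.
(a) Volume: 510,900 g ÷ 1.11 g/mL = 460,300 mL.

(b) Volume: 1520 m³ = 1,520,000 L.
(b) Moles of Ca²⁺: 177,000 g ÷ 111 g/mol = 1595 mol.
(b) As CaCO₃: 1595 mol × 100.1 g/mol = 159,600 g.
(b) Rise: 159,600 g / 1,520,000 L × 1000 = 105 mg/L.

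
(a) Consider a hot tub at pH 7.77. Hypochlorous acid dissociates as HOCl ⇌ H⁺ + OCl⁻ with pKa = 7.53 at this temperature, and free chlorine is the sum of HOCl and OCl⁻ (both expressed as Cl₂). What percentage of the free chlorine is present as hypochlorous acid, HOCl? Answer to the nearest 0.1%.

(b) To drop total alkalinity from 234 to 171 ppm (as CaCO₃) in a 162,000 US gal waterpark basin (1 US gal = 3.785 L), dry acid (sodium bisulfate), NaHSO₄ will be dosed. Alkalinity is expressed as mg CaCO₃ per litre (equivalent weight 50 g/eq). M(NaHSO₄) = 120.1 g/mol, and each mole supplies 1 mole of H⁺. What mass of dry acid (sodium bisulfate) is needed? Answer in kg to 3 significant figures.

(a) 36.5%; (b) 92.8 kg

(a) [OCl⁻]/[HOCl] = 10^(pH − pKa) = 10^(7.77 − 7.53) = 10^0.24 = 1.738.
(a) Fraction as HOCl = 1 / (1 + 1.738) = 0.3653.

(b) Volume: 162,000 US gal × 3.785 L/gal = 613,170 L.
(b) Alkalinity to neutralize: (234 − 171) = 63 mg/L as CaCO₃ × 613,170 L = 38,630 g as CaCO₃.
(b) Equivalents of H⁺ required: 38,630 ÷ 50 g/eq = 772.6 eq = 772.6 mol NaHSO₄.
(b) Mass of NaHSO₄: 772.6 × 120.1 = 92,790 g.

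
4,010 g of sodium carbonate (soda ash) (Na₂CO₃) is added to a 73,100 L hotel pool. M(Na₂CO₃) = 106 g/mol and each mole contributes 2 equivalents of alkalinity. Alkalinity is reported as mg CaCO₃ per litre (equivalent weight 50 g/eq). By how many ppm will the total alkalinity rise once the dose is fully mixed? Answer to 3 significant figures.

51.8 ppm

Moles of Na₂CO₃: 4,010 g ÷ 106 g/mol = 37.83 mol → 75.66 eq of alkalinity.
As CaCO₃: 75.66 eq × 50 g/eq = 3783 g.
Rise: 3783 g / 73,100 L × 1000 = 51.75 mg/L.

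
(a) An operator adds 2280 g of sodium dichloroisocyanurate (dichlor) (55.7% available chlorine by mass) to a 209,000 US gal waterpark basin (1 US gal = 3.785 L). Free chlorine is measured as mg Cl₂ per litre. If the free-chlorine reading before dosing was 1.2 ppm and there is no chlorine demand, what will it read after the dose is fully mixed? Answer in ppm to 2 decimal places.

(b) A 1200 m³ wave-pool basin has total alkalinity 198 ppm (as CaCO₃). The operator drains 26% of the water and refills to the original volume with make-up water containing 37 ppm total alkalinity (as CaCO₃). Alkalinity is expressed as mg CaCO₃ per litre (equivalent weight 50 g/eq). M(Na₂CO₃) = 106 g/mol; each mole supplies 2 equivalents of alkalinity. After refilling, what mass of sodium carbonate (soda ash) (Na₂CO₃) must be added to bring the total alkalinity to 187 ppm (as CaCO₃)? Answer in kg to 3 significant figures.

(a) Volume: 209,000 US gal × 3.785 L/gal = 791,065 L.
(a) Available chlorine delivered: 2280 g × 0.557 = 1270 g as Cl₂.
(a) Concentration rise: 1270 g / 791,065 L = 1.605 mg/L = 1.61 ppm.
(a) Final FC: 1.2 + 1.61 = 2.81 ppm.

(b) Volume: 1200 m³ = 1,200,000 L.
(b) After draining 26% and refilling: 198 × 0.74 + 37 × 0.26 = 156.14 ppm.
(b) Deficit to target: 187 − 156.14 = 30.86 mg/L.
(b) As CaCO₃: 30.86 mg/L × 1,200,000 L = 37,030 g; ÷ 50 g/eq ÷ 2 = 370.3 mol Na₂CO₃.
(b) Mass: 370.3 × 106 = 39,250 g.

(a) 2.81 ppm; (b) 39.3 kg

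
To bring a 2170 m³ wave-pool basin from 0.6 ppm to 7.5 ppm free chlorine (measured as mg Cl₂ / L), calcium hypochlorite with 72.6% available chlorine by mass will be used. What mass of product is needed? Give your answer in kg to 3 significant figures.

Volume: 2170 m³ = 2,170,000 L.
Chlorine deficit: 7.5 − 0.6 = 6.9 ppm = 6.9 mg/L as Cl₂.
Cl₂ equivalent needed: 6.9 mg/L × 2,170,000 L = 14,970,000 mg = 14,970 g.
Product at 72.6% available chlorine: 14,970 / 0.726 = 20,620 g.

20.6 kg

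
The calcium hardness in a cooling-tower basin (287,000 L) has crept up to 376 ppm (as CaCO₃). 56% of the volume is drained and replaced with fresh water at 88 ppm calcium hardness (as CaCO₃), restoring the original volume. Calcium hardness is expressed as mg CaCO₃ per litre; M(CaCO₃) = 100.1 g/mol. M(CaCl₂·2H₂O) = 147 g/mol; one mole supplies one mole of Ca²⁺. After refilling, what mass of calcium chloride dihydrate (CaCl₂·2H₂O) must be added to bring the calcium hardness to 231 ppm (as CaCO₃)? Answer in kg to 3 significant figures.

6.86 kg

After draining 56% and refilling: 376 × 0.44 + 88 × 0.56 = 214.72 ppm.
Deficit to target: 231 − 214.72 = 16.28 mg/L.
As CaCO₃: 16.28 mg/L × 287,000 L = 4672 g; ÷ 100.1 = 46.68 mol Ca²⁺.
Mass: 46.68 × 147 = 6862 g.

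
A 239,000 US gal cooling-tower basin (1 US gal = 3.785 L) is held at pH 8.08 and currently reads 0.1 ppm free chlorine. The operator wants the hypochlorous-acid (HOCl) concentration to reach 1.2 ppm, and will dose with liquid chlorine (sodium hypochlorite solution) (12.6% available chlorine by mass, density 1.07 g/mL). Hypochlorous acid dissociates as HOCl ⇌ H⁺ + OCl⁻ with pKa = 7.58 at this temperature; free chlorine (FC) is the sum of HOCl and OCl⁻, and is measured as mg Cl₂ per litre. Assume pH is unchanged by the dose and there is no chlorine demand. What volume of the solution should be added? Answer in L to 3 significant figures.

32.8 L

Volume: 239,000 US gal × 3.785 L/gal = 904,615 L.
[OCl⁻]/[HOCl] = 10^(pH − pKa) = 10^(8.08 − 7.58) = 3.162; fraction as HOCl = 1/(1 + 3.162) = 0.2403.
Free chlorine required for 1.2 ppm HOCl: 1.2 / 0.2403 = 4.995 ppm.
FC to add: 4.995 − 0.1 = 4.895 mg/L as Cl₂.
Cl₂ equivalent: 4.895 mg/L × 904,615 L = 4428 g.
Product at 12.6% available Cl: 4428 / 0.126 = 35,140 g.
Volume: 35,140 g ÷ 1.07 g/mL = 32,840 mL.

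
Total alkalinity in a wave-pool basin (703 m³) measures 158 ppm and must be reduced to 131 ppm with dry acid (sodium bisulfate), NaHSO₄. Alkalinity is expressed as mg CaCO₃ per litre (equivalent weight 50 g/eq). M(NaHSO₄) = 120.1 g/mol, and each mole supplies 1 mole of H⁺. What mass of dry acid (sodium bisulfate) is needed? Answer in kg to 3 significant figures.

Volume: 703 m³ = 703,000 L.
Alkalinity to neutralize: (158 − 131) = 27 mg/L as CaCO₃ × 703,000 L = 18,980 g as CaCO₃.
Equivalents of H⁺ required: 18,980 ÷ 50 g/eq = 379.6 eq = 379.6 mol NaHSO₄.
Mass of NaHSO₄: 379.6 × 120.1 = 45,590 g.

45.6 kg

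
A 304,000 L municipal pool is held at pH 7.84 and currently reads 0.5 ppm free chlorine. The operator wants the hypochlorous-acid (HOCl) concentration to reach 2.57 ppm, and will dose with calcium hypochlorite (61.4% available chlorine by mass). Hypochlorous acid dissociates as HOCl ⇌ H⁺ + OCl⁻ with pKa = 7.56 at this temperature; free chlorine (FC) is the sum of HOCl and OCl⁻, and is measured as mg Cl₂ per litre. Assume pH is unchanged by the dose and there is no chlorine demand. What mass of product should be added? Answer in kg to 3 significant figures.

3.45 kg

[OCl⁻]/[HOCl] = 10^(pH − pKa) = 10^(7.84 − 7.56) = 1.905; fraction as HOCl = 1/(1 + 1.905) = 0.3442.
Free chlorine required for 2.57 ppm HOCl: 2.57 / 0.3442 = 7.467 ppm.
FC to add: 7.467 − 0.5 = 6.967 mg/L as Cl₂.
Cl₂ equivalent: 6.967 mg/L × 304,000 L = 2118 g.
Product at 61.4% available Cl: 2118 / 0.614 = 3449 g.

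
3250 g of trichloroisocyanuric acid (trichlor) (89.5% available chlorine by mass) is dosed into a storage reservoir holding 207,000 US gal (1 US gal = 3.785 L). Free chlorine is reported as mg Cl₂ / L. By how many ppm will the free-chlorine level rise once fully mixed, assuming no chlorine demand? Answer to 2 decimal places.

Volume: 207,000 US gal × 3.785 L/gal = 783,495 L.
Available chlorine delivered: 3250 g × 0.895 = 2909 g as Cl₂.
Concentration rise: 2909 g / 783,495 L = 3.713 mg/L = 3.71 ppm.

3.71 ppm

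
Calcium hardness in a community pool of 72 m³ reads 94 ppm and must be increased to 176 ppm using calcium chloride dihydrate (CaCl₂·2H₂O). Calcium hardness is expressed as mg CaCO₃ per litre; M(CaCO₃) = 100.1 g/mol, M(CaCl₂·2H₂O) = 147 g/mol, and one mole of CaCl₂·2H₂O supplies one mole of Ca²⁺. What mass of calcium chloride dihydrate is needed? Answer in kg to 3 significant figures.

Volume: 72 m³ = 72,000 L.
Hardness to add: (176 − 94) = 82 mg/L as CaCO₃ × 72,000 L = 5904 g as CaCO₃.
Moles of Ca²⁺ (1 mol Ca²⁺ ≡ 1 mol CaCO₃): 5904 / 100.1 g/mol = 58.98 mol.
Mass of CaCl₂·2H₂O: 58.98 × 147 = 8670 g.

8.67 kg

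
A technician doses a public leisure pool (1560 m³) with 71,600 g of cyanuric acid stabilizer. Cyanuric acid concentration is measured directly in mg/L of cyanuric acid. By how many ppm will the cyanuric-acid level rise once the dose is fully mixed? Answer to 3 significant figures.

45.9 ppm

Volume: 1560 m³ = 1,560,000 L.
Rise: 71,600 g / 1,560,000 L × 1000 = 45.9 mg/L.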